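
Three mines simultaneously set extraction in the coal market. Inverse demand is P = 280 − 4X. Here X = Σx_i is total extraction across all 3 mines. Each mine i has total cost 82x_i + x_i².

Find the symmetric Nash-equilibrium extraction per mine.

A representative mine's profit is π_i = x_i(280 − 4X) − 82x_i − x_i², with X = x_i + Σ_{j≠i} x_j.
First-order condition: 198 − 10x_i − 4Σ_{j≠i} x_j = 0.
With identical mines, set every x_j = x: then 198 − 10x − 8x = 0, i.e. x = 198/18 = 11.

11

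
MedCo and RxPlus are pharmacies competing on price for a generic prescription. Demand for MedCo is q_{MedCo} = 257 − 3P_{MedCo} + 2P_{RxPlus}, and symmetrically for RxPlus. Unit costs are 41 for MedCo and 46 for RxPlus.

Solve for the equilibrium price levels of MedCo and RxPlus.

MedCo's profit: π = (P_{MedCo} − 41)(257 − 3P_{MedCo} + 2P_{RxPlus}).
∂π/∂P_{MedCo} = 380 − 6P_{MedCo} + 2P_{RxPlus} = 0 ⇒ P_{MedCo} = 190/3 + (1/3)P_{RxPlus}.
Similarly P_{RxPlus} = 395/6 + (1/3)P_{MedCo}.
Substituting the second reaction function into the first: P_{MedCo} = 190/3 + (1/3)(395/6 + (1/3)P_{MedCo}), which gives (8/9)P_{MedCo} = 1535/18 ⇒ P_{MedCo} = 95.9375.
Then P_{RxPlus} = 395/6 + (1/3)·95.9375 = 97.8125.

95.9375, 97.8125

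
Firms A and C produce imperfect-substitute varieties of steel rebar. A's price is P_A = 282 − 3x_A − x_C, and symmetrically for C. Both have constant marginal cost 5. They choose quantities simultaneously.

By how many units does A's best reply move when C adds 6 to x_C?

-1

Firm A's profit: π = x_A(282 − 3x_A − x_C) − 5x_A.
∂π/∂x_A = 277 − 6x_A − x_C = 0 ⇒ x_A = 277/6 − (1/6)x_C.
The reaction-function slope is −1/6, so a 6-unit rise in x_C moves x_A by −1/6 × 6 = −1. A's best response falls — the actions are strategic substitutes.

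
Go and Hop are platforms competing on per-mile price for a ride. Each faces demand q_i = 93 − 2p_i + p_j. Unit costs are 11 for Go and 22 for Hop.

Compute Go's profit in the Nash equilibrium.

Go's profit: π = (p_{Go} − 11)(93 − 2p_{Go} + p_{Hop}).
∂π/∂p_{Go} = 115 − 4p_{Go} + p_{Hop} = 0 ⇒ p_{Go} = 28.75 + 0.25p_{Hop}.
Similarly p_{Hop} = 34.25 + 0.25p_{Go}.
Substituting the second reaction function into the first: p_{Go} = 28.75 + 0.25(34.25 + 0.25p_{Go}), which gives 0.9375p_{Go} = 37.3125 ⇒ p_{Go} = 39.8.
Then p_{Hop} = 34.25 + 0.25·39.8 = 44.2.
q_{Go} = 93 − 2·39.8 + 44.2 = 57.6.
Profit = (39.8 − 11)·57.6 = 1658.88.

1658.88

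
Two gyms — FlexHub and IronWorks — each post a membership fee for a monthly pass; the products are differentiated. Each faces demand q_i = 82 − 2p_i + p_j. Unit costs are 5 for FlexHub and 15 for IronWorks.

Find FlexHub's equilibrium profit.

FlexHub's profit: π = (p_{FlexHub} − 5)(82 − 2p_{FlexHub} + p_{IronWorks}).
∂π/∂p_{FlexHub} = 92 − 4p_{FlexHub} + p_{IronWorks} = 0 ⇒ p_{FlexHub} = 23 + 0.25p_{IronWorks}.
Similarly p_{IronWorks} = 28 + 0.25p_{FlexHub}.
Substituting the second reaction function into the first: p_{FlexHub} = 23 + 0.25(28 + 0.25p_{FlexHub}), which gives 0.9375p_{FlexHub} = 30 ⇒ p_{FlexHub} = 32.
Then p_{IronWorks} = 28 + 0.25·32 = 36.
q_{FlexHub} = 82 − 2·32 + 36 = 54.
Profit = (32 − 5)·54 = 1458.

1458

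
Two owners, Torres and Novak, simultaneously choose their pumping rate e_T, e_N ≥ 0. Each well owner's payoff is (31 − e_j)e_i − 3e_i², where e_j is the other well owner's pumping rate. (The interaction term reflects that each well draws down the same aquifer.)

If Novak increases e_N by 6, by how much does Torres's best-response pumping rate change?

-1

Torres's payoff is (31 − e_N)e_T − 3e_T².
∂π/∂e_T = 31 − e_N − 6e_T = 0, so e_T = 31/6 − (1/6)e_N.
The reaction-function slope is −1/6, so a 6-unit rise in e_N moves e_T by −1/6 × 6 = −1. Torres's best response falls — the actions are strategic substitutes.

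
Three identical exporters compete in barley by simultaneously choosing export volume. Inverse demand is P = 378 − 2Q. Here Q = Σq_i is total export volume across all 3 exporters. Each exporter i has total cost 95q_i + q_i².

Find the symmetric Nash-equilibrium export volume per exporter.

A representative exporter's profit is π_i = q_i(378 − 2Q) − 95q_i − q_i², with Q = q_i + Σ_{j≠i} q_j.
First-order condition: 283 − 6q_i − 2Σ_{j≠i} q_j = 0.
In a symmetric equilibrium every exporter chooses the same q, so Σ_{j≠i} q_j = 2q. The condition becomes 283 − 10q = 0, giving q = 283/10 = 28.3.

28.3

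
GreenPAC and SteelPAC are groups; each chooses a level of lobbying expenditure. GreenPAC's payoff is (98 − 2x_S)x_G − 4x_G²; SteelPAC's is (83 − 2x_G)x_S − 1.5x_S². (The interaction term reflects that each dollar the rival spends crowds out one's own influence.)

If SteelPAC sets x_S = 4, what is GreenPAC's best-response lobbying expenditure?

Expanding GreenPAC's payoff: 98x_G − 2x_Sx_G − 4x_G².
∂π/∂x_G = 98 − 2x_S − 8x_G = 0, so x_G = 12.25 − 0.25x_S.
At x_S = 4: x_G = 12.25 − 0.25·4 = 11.25.

11.25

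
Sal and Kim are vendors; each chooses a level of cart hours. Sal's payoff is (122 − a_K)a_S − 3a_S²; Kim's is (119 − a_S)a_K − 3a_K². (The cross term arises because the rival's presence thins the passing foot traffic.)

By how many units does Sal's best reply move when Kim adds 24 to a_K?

Expanding Sal's payoff: 122a_S − a_Ka_S − 3a_S².
∂π/∂a_S = 122 − a_K − 6a_S = 0, so a_S = 61/3 − (1/6)a_K.
The reaction-function slope is −1/6, so a 24-unit rise in a_K moves a_S by −1/6 × 24 = −4. Sal's best response falls — the actions are strategic substitutes.

-4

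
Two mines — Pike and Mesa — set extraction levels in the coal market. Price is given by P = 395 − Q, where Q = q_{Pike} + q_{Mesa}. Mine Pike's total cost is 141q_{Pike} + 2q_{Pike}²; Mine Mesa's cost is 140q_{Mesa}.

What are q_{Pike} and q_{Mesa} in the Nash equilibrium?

23, 116

Mine Pike's profit: π = q_{Pike}(395 − (q_{Pike} + q_{Mesa})) − 141q_{Pike} − 2q_{Pike}².
∂π/∂q_{Pike} = 254 − 6q_{Pike} − q_{Mesa} = 0, so q_{Pike} = 127/3 − (1/6)q_{Mesa}.
For Mesa: ∂π/∂q_{Mesa} = 255 − 2q_{Mesa} − q_{Pike} = 0 ⇒ q_{Mesa} = 127.5 − 0.5q_{Pike}.
Plugging q_{Mesa} into Pike's best response: q_{Pike} = 127/3 − (1/6)(127.5 − 0.5q_{Pike}) ⇒ (11/12)q_{Pike} = 253/12, so q_{Pike} = 23.
Then q_{Mesa} = 127.5 − 0.5·23 = 116.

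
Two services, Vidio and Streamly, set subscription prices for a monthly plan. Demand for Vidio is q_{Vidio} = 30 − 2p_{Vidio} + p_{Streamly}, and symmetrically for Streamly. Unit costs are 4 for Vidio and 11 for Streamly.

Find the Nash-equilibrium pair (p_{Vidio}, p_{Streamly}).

13.6, 16.4

Vidio's profit: π = (p_{Vidio} − 4)(30 − 2p_{Vidio} + p_{Streamly}).
∂π/∂p_{Vidio} = 38 − 4p_{Vidio} + p_{Streamly} = 0 ⇒ p_{Vidio} = 9.5 + 0.25p_{Streamly}.
Similarly p_{Streamly} = 13 + 0.25p_{Vidio}.
Plugging p_{Streamly} into Vidio's best response: p_{Vidio} = 9.5 + 0.25(13 + 0.25p_{Vidio}) ⇒ 0.9375p_{Vidio} = 12.75, so p_{Vidio} = 13.6.
Then p_{Streamly} = 13 + 0.25·13.6 = 16.4.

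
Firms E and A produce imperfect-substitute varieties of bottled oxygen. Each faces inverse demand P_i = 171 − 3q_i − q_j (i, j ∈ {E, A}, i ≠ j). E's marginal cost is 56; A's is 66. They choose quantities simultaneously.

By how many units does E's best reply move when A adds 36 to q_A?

-6

Firm E's profit: π = q_E(171 − 3q_E − q_A) − 56q_E.
∂π/∂q_E = 115 − 6q_E − q_A = 0 ⇒ q_E = 115/6 − (1/6)q_A.
The reaction-function slope is −1/6, so a 36-unit rise in q_A moves q_E by −1/6 × 36 = −6. E's best response falls — the actions are strategic substitutes.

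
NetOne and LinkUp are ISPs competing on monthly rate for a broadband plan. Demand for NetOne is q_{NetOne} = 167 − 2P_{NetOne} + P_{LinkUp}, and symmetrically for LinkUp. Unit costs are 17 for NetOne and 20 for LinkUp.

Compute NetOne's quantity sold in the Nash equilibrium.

NetOne's profit: π = (P_{NetOne} − 17)(167 − 2P_{NetOne} + P_{LinkUp}).
∂π/∂P_{NetOne} = 201 − 4P_{NetOne} + P_{LinkUp} = 0 ⇒ P_{NetOne} = 50.25 + 0.25P_{LinkUp}.
Similarly P_{LinkUp} = 51.75 + 0.25P_{NetOne}.
Substituting the second reaction function into the first: P_{NetOne} = 50.25 + 0.25(51.75 + 0.25P_{NetOne}), which gives 0.9375P_{NetOne} = 63.1875 ⇒ P_{NetOne} = 67.4.
Then P_{LinkUp} = 51.75 + 0.25·67.4 = 68.6.
q_{NetOne} = 167 − 2·67.4 + 68.6 = 100.8.

100.8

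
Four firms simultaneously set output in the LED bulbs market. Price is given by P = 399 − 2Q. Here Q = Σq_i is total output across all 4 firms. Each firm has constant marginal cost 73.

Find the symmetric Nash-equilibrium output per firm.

A representative firm's profit is π_i = q_i(399 − 2Q) − 73q_i, with Q = q_i + Σ_{j≠i} q_j.
First-order condition: 326 − 4q_i − 2Σ_{j≠i} q_j = 0.
In a symmetric equilibrium every firm chooses the same q, so Σ_{j≠i} q_j = 3q. The condition becomes 326 − 10q = 0, giving q = 326/10 = 32.6.

32.6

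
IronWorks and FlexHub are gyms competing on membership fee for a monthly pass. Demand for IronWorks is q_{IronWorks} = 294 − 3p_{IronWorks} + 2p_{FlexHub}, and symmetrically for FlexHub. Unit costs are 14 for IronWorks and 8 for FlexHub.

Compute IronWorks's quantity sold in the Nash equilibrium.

IronWorks's profit: π = (p_{IronWorks} − 14)(294 − 3p_{IronWorks} + 2p_{FlexHub}).
∂π/∂p_{IronWorks} = 336 − 6p_{IronWorks} + 2p_{FlexHub} = 0 ⇒ p_{IronWorks} = 56 + (1/3)p_{FlexHub}.
Similarly p_{FlexHub} = 53 + (1/3)p_{IronWorks}.
Substituting the second reaction function into the first: p_{IronWorks} = 56 + (1/3)(53 + (1/3)p_{IronWorks}), which gives (8/9)p_{IronWorks} = 221/3 ⇒ p_{IronWorks} = 82.875.
Then p_{FlexHub} = 53 + (1/3)·82.875 = 80.625.
q_{IronWorks} = 294 − 3·82.875 + 2·80.625 = 206.625.

206.625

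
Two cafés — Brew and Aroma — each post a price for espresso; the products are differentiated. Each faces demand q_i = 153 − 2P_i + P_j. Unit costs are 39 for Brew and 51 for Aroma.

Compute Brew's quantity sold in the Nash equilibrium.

Brew's profit: π = (P_{Brew} − 39)(153 − 2P_{Brew} + P_{Aroma}).
∂π/∂P_{Brew} = 231 − 4P_{Brew} + P_{Aroma} = 0 ⇒ P_{Brew} = 57.75 + 0.25P_{Aroma}.
Similarly P_{Aroma} = 63.75 + 0.25P_{Brew}.
Plugging P_{Aroma} into Brew's best response: P_{Brew} = 57.75 + 0.25(63.75 + 0.25P_{Brew}) ⇒ 0.9375P_{Brew} = 73.6875, so P_{Brew} = 78.6.
Then P_{Aroma} = 63.75 + 0.25·78.6 = 83.4.
q_{Brew} = 153 − 2·78.6 + 83.4 = 79.2.

79.2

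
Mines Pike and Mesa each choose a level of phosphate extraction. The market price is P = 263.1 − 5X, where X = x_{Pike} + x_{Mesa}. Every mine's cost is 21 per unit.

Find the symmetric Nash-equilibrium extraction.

Mine Pike's profit: π = x_{Pike}(263.1 − 5(x_{Pike} + x_{Mesa})) − 21x_{Pike}.
∂π/∂x_{Pike} = 242.1 − 10x_{Pike} − 5x_{Mesa} = 0, so x_{Pike} = 24.21 − 0.5x_{Mesa}.
By symmetry x_{Mesa} = x_{Pike}; substituting into the reaction function, 1.5x_{Pike} = 24.21 and x_{Pike} = 16.14.

16.14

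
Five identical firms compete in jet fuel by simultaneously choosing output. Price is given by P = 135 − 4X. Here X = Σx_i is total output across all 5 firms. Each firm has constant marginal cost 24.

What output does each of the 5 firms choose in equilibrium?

A representative firm's profit is π_i = x_i(135 − 4X) − 24x_i, with X = x_i + Σ_{j≠i} x_j.
First-order condition: 111 − 8x_i − 4Σ_{j≠i} x_j = 0.
With identical firms, set every x_j = x: then 111 − 8x − 16x = 0, i.e. x = 111/24 = 4.625.

4.625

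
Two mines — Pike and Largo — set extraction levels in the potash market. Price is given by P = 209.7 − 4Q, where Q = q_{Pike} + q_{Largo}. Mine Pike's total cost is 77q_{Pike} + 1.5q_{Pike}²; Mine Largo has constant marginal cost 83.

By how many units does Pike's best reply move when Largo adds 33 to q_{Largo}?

Mine Pike's profit: π = q_{Pike}(209.7 − 4(q_{Pike} + q_{Largo})) − 77q_{Pike} − 1.5q_{Pike}².
∂π/∂q_{Pike} = 132.7 − 11q_{Pike} − 4q_{Largo} = 0, so q_{Pike} = 1327/110 − (4/11)q_{Largo}.
The reaction-function slope is −4/11, so a 33-unit rise in q_{Largo} moves q_{Pike} by −4/11 × 33 = −12. Pike's best response falls — the actions are strategic substitutes.

-12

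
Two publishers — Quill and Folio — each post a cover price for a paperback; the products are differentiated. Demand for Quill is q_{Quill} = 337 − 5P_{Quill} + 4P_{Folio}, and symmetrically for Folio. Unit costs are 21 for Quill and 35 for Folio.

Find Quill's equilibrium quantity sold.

280

Quill's profit: π = (P_{Quill} − 21)(337 − 5P_{Quill} + 4P_{Folio}).
∂π/∂P_{Quill} = 442 − 10P_{Quill} + 4P_{Folio} = 0 ⇒ P_{Quill} = 44.2 + 0.4P_{Folio}.
Similarly P_{Folio} = 51.2 + 0.4P_{Quill}.
Plugging P_{Folio} into Quill's best response: P_{Quill} = 44.2 + 0.4(51.2 + 0.4P_{Quill}) ⇒ 0.84P_{Quill} = 64.68, so P_{Quill} = 77.
Then P_{Folio} = 51.2 + 0.4·77 = 82.
q_{Quill} = 337 − 5·77 + 4·82 = 280.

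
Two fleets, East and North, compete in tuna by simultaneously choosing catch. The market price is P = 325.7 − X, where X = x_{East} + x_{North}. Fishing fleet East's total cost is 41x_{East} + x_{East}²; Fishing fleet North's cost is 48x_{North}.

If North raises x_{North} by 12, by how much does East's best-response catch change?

-3

Fishing fleet East's profit: π = x_{East}(325.7 − (x_{East} + x_{North})) − 41x_{East} − x_{East}².
∂π/∂x_{East} = 284.7 − 4x_{East} − x_{North} = 0, so x_{East} = 71.175 − 0.25x_{North}.
The reaction-function slope is −0.25, so a 12-unit rise in x_{North} moves x_{East} by −0.25 × 12 = −3. East's best response falls — the actions are strategic substitutes.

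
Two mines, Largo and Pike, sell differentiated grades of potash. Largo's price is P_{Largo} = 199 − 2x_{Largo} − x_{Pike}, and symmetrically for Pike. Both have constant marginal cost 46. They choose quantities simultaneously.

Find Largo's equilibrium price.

Mine Largo's profit: π = x_{Largo}(199 − 2x_{Largo} − x_{Pike}) − 46x_{Largo}.
∂π/∂x_{Largo} = 153 − 4x_{Largo} − x_{Pike} = 0 ⇒ x_{Largo} = 38.25 − 0.25x_{Pike}.
The game is symmetric, so in equilibrium x_{Pike} = x_{Largo}: the reaction function gives 1.25x_{Largo} = 38.25, hence x_{Largo} = 30.6.
P_{Largo} = 199 − 2·30.6 − 30.6 = 107.2.

107.2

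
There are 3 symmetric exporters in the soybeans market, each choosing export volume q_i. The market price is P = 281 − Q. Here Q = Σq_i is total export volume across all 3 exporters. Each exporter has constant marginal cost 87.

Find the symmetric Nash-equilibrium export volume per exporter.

A representative exporter's profit is π_i = q_i(281 − Q) − 87q_i, with Q = q_i + Σ_{j≠i} q_j.
First-order condition: 194 − 2q_i − Σ_{j≠i} q_j = 0.
In a symmetric equilibrium every exporter chooses the same q, so Σ_{j≠i} q_j = 2q. The condition becomes 194 − 4q = 0, giving q = 194/4 = 48.5.

48.5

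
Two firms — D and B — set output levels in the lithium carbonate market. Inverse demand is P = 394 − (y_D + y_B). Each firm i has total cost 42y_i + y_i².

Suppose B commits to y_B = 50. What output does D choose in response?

75.5

Firm D's profit: π = y_D(394 − (y_D + y_B)) − 42y_D − y_D².
∂π/∂y_D = 352 − 4y_D − y_B = 0, so y_D = 88 − 0.25y_B.
At y_B = 50: y_D = 88 − 0.25·50 = 75.5.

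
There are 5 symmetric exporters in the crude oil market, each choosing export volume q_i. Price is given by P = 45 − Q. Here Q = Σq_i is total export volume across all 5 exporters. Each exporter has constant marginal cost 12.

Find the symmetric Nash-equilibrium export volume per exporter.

5.5

A representative exporter's profit is π_i = q_i(45 − Q) − 12q_i, with Q = q_i + Σ_{j≠i} q_j.
First-order condition: 33 − 2q_i − Σ_{j≠i} q_j = 0.
With identical exporters, set every q_j = q: then 33 − 2q − 4q = 0, i.e. q = 33/6 = 5.5.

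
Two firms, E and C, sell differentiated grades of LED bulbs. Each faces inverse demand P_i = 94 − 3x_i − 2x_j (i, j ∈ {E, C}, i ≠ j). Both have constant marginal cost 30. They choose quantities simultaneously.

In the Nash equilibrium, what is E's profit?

192

Firm E's profit: π = x_E(94 − 3x_E − 2x_C) − 30x_E.
∂π/∂x_E = 64 − 6x_E − 2x_C = 0 ⇒ x_E = 32/3 − (1/3)x_C.
By symmetry x_C = x_E; substituting into the reaction function, (4/3)x_E = 32/3 and x_E = 8.
P_E = 94 − 3·8 − 2·8 = 54.
Profit = (54 − 30)·8 = 192.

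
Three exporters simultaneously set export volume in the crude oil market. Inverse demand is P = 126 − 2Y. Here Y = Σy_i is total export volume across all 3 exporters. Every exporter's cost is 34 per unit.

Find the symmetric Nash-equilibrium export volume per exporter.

11.5

A representative exporter's profit is π_i = y_i(126 − 2Y) − 34y_i, with Y = y_i + Σ_{j≠i} y_j.
First-order condition: 92 − 4y_i − 2Σ_{j≠i} y_j = 0.
With identical exporters, set every y_j = y: then 92 − 4y − 4y = 0, i.e. y = 92/8 = 11.5.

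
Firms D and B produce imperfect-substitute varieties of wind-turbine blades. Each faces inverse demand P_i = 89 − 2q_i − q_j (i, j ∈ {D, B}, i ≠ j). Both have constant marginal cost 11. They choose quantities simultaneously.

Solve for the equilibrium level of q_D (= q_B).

Firm D's profit: π = q_D(89 − 2q_D − q_B) − 11q_D.
∂π/∂q_D = 78 − 4q_D − q_B = 0 ⇒ q_D = 19.5 − 0.25q_B.
By symmetry q_B = q_D; substituting into the reaction function, 1.25q_D = 19.5 and q_D = 15.6.

15.6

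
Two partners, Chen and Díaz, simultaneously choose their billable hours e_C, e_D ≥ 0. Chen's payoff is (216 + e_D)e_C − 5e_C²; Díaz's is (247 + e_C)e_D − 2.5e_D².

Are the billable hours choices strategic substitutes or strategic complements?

Expanding Chen's payoff: 216e_C + e_De_C − 5e_C².
∂π/∂e_C = 216 + e_D − 10e_C = 0, so e_C = 21.6 + 0.1e_D.
The best-response slope de_C/de_D = 0.1 > 0: the reaction function is upward-sloping, so the choices are strategic complements.

strategic complements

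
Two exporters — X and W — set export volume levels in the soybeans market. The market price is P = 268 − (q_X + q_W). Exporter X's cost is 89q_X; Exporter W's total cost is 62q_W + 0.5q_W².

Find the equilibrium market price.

155.2

Exporter X's profit: π = q_X(268 − (q_X + q_W)) − 89q_X.
∂π/∂q_X = 179 − 2q_X − q_W = 0, so q_X = 89.5 − 0.5q_W.
For W: ∂π/∂q_W = 206 − 3q_W − q_X = 0 ⇒ q_W = 206/3 − (1/3)q_X.
Solving the two reaction functions simultaneously: (1 − (−0.5)(−1/3))q_X = 89.5 − 0.5·(206/3), so (5/6)q_X = 331/6 and q_X = 66.2.
Then q_W = 206/3 − (1/3)·66.2 = 46.6.
Equilibrium price: P = 268 − 112.8 = 155.2.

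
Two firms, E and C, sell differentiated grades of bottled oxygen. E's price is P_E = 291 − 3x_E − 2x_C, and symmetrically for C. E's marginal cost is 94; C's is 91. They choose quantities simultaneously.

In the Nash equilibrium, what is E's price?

Firm E's profit: π = x_E(291 − 3x_E − 2x_C) − 94x_E.
∂π/∂x_E = 197 − 6x_E − 2x_C = 0 ⇒ x_E = 197/6 − (1/3)x_C.
Similarly x_C = 100/3 − (1/3)x_E.
Plugging x_C into E's best response: x_E = 197/6 − (1/3)(100/3 − (1/3)x_E) ⇒ (8/9)x_E = 391/18, so x_E = 24.4375.
Then x_C = 100/3 − (1/3)·24.4375 = 25.1875.
P_E = 291 − 3·24.4375 − 2·25.1875 = 167.3125.

167.3125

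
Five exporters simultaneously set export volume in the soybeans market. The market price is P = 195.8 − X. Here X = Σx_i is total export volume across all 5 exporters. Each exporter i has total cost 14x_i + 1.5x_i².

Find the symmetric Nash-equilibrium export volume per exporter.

A representative exporter's profit is π_i = x_i(195.8 − X) − 14x_i − 1.5x_i², with X = x_i + Σ_{j≠i} x_j.
First-order condition: 181.8 − 5x_i − Σ_{j≠i} x_j = 0.
Imposing symmetry (x_j = x for all j) turns Σ_{j≠i} x_j into 4x, so 181.8 = 9x and x = 20.2.

20.2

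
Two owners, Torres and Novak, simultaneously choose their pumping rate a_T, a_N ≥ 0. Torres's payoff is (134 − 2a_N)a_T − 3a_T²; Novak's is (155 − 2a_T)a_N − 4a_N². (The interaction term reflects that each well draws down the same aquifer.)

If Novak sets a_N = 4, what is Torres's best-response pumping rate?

21

Expanding Torres's payoff: 134a_T − 2a_Na_T − 3a_T².
∂π/∂a_T = 134 − 2a_N − 6a_T = 0, so a_T = 67/3 − (1/3)a_N.
At a_N = 4: a_T = 67/3 − (1/3)·4 = 21.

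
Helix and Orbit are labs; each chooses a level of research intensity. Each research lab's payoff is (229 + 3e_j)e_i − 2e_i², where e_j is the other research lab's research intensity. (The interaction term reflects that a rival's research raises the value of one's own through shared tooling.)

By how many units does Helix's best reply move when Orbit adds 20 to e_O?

15

Helix's payoff is (229 + 3e_O)e_H − 2e_H².
∂π/∂e_H = 229 + 3e_O − 4e_H = 0, so e_H = 57.25 + 0.75e_O.
The reaction-function slope is 0.75, so a 20-unit rise in e_O moves e_H by 0.75 × 20 = 15. Helix's best response rises — the actions are strategic complements.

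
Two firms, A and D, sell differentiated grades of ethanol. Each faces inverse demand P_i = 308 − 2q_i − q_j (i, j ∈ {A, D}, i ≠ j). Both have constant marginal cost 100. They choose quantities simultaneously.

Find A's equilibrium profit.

Firm A's profit: π = q_A(308 − 2q_A − q_D) − 100q_A.
∂π/∂q_A = 208 − 4q_A − q_D = 0 ⇒ q_A = 52 − 0.25q_D.
By symmetry q_D = q_A; substituting into the reaction function, 1.25q_A = 52 and q_A = 41.6.
P_A = 308 − 2·41.6 − 41.6 = 183.2.
Profit = (183.2 − 100)·41.6 = 3461.12.

3461.12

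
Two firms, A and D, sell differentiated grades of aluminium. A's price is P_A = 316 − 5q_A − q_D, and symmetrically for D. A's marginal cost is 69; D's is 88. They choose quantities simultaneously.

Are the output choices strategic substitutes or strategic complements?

strategic substitutes

Firm A's profit: π = q_A(316 − 5q_A − q_D) − 69q_A.
∂π/∂q_A = 247 − 10q_A − q_D = 0 ⇒ q_A = 24.7 − 0.1q_D.
The best-response slope dq_A/dq_D = −0.1 < 0: the reaction function is downward-sloping, so the choices are strategic substitutes.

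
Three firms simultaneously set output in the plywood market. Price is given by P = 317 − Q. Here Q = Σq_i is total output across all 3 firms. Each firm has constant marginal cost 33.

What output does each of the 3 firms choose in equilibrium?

71

A representative firm's profit is π_i = q_i(317 − Q) − 33q_i, with Q = q_i + Σ_{j≠i} q_j.
First-order condition: 284 − 2q_i − Σ_{j≠i} q_j = 0.
Imposing symmetry (q_j = q for all j) turns Σ_{j≠i} q_j into 2q, so 284 = 4q and q = 71.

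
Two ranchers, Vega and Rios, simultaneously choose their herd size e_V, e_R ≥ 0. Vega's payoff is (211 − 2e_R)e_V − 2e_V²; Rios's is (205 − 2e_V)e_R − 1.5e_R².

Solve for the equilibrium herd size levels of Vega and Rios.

27.875, 49.75

Expanding Vega's payoff: 211e_V − 2e_Re_V − 2e_V².
∂π/∂e_V = 211 − 2e_R − 4e_V = 0, so e_V = 52.75 − 0.5e_R.
Likewise for Rios: e_R = 205/3 − (2/3)e_V.
Substituting the second reaction function into the first: e_V = 52.75 − 0.5(205/3 − (2/3)e_V), which gives (2/3)e_V = 223/12 ⇒ e_V = 27.875.
Then e_R = 205/3 − (2/3)·27.875 = 49.75.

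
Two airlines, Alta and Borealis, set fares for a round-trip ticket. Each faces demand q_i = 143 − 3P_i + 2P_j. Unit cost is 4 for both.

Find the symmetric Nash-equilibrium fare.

38.75

Alta's profit: π = (P_{Alta} − 4)(143 − 3P_{Alta} + 2P_{Borealis}).
∂π/∂P_{Alta} = 155 − 6P_{Alta} + 2P_{Borealis} = 0 ⇒ P_{Alta} = 155/6 + (1/3)P_{Borealis}.
By symmetry P_{Borealis} = P_{Alta}; substituting into the reaction function, (2/3)P_{Alta} = 155/6 and P_{Alta} = 38.75.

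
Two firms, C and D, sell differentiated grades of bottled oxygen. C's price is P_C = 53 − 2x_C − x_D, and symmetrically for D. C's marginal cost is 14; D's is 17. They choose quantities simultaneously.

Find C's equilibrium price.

30

Firm C's profit: π = x_C(53 − 2x_C − x_D) − 14x_C.
∂π/∂x_C = 39 − 4x_C − x_D = 0 ⇒ x_C = 9.75 − 0.25x_D.
Similarly x_D = 9 − 0.25x_C.
Solving the two reaction functions simultaneously: (1 − (−0.25)(−0.25))x_C = 9.75 − 0.25·9, so 0.9375x_C = 7.5 and x_C = 8.
Then x_D = 9 − 0.25·8 = 7.
P_C = 53 − 2·8 − 7 = 30.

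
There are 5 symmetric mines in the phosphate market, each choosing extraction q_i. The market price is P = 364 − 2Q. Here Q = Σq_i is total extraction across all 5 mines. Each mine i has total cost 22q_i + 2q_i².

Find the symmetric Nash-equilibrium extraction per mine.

A representative mine's profit is π_i = q_i(364 − 2Q) − 22q_i − 2q_i², with Q = q_i + Σ_{j≠i} q_j.
First-order condition: 342 − 8q_i − 2Σ_{j≠i} q_j = 0.
With identical mines, set every q_j = q: then 342 − 8q − 8q = 0, i.e. q = 342/16 = 21.375.

21.375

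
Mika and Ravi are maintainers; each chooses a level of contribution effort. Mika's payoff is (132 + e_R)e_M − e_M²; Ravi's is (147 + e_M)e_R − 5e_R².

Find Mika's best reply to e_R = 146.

139

Expanding Mika's payoff: 132e_M + e_Re_M − e_M².
∂π/∂e_M = 132 + e_R − 2e_M = 0, so e_M = 66 + 0.5e_R.
At e_R = 146: e_M = 66 + 0.5·146 = 139.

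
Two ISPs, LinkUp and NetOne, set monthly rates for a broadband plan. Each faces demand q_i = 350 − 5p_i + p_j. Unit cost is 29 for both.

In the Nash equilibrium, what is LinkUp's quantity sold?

130

LinkUp's profit: π = (p_{LinkUp} − 29)(350 − 5p_{LinkUp} + p_{NetOne}).
∂π/∂p_{LinkUp} = 495 − 10p_{LinkUp} + p_{NetOne} = 0 ⇒ p_{LinkUp} = 49.5 + 0.1p_{NetOne}.
The game is symmetric, so in equilibrium p_{NetOne} = p_{LinkUp}: the reaction function gives 0.9p_{LinkUp} = 49.5, hence p_{LinkUp} = 55.
q_{LinkUp} = 350 − 5·55 + 55 = 130.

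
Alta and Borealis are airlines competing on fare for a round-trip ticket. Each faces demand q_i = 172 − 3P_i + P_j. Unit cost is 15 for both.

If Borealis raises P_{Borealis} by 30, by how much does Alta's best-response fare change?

Alta's profit: π = (P_{Alta} − 15)(172 − 3P_{Alta} + P_{Borealis}).
∂π/∂P_{Alta} = 217 − 6P_{Alta} + P_{Borealis} = 0 ⇒ P_{Alta} = 217/6 + (1/6)P_{Borealis}.
The reaction-function slope is 1/6, so a 30-unit rise in P_{Borealis} moves P_{Alta} by 1/6 × 30 = 5. Alta's best response rises — the actions are strategic complements.

5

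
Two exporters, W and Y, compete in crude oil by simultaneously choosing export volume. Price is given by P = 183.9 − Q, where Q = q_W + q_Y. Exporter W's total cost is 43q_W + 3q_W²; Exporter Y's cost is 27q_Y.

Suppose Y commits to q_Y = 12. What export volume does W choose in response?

16.1125

Exporter W's profit: π = q_W(183.9 − (q_W + q_Y)) − 43q_W − 3q_W².
∂π/∂q_W = 140.9 − 8q_W − q_Y = 0, so q_W = 17.6125 − 0.125q_Y.
At q_Y = 12: q_W = 17.6125 − 0.125·12 = 16.1125.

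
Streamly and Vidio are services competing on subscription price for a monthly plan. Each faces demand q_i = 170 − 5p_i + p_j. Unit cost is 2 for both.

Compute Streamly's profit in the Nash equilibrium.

Streamly's profit: π = (p_{Streamly} − 2)(170 − 5p_{Streamly} + p_{Vidio}).
∂π/∂p_{Streamly} = 180 − 10p_{Streamly} + p_{Vidio} = 0 ⇒ p_{Streamly} = 18 + 0.1p_{Vidio}.
By symmetry p_{Vidio} = p_{Streamly}; substituting into the reaction function, 0.9p_{Streamly} = 18 and p_{Streamly} = 20.
q_{Streamly} = 170 − 5·20 + 20 = 90.
Profit = (20 − 2)·90 = 1620.

1620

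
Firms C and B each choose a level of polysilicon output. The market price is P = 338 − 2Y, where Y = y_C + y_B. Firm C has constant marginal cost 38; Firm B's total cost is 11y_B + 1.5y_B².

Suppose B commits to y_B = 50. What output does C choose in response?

50

Firm C's profit: π = y_C(338 − 2(y_C + y_B)) − 38y_C.
∂π/∂y_C = 300 − 4y_C − 2y_B = 0, so y_C = 75 − 0.5y_B.
At y_B = 50: y_C = 75 − 0.5·50 = 50.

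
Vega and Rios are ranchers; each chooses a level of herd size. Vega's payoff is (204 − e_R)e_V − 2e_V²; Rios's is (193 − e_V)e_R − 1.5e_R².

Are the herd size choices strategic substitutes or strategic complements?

strategic substitutes

Expanding Vega's payoff: 204e_V − e_Re_V − 2e_V².
∂π/∂e_V = 204 − e_R − 4e_V = 0, so e_V = 51 − 0.25e_R.
The best-response slope de_V/de_R = −0.25 < 0: the reaction function is downward-sloping, so the choices are strategic substitutes.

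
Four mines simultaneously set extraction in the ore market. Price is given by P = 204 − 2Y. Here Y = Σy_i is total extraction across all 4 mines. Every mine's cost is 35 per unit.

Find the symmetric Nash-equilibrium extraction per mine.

A representative mine's profit is π_i = y_i(204 − 2Y) − 35y_i, with Y = y_i + Σ_{j≠i} y_j.
First-order condition: 169 − 4y_i − 2Σ_{j≠i} y_j = 0.
Imposing symmetry (y_j = y for all j) turns Σ_{j≠i} y_j into 3y, so 169 = 10y and y = 16.9.

16.9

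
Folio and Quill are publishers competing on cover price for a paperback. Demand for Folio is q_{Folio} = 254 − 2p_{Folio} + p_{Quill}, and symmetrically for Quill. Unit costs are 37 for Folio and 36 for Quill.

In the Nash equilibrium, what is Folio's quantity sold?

144.4

Folio's profit: π = (p_{Folio} − 37)(254 − 2p_{Folio} + p_{Quill}).
∂π/∂p_{Folio} = 328 − 4p_{Folio} + p_{Quill} = 0 ⇒ p_{Folio} = 82 + 0.25p_{Quill}.
Similarly p_{Quill} = 81.5 + 0.25p_{Folio}.
Substituting the second reaction function into the first: p_{Folio} = 82 + 0.25(81.5 + 0.25p_{Folio}), which gives 0.9375p_{Folio} = 102.375 ⇒ p_{Folio} = 109.2.
Then p_{Quill} = 81.5 + 0.25·109.2 = 108.8.
q_{Folio} = 254 − 2·109.2 + 108.8 = 144.4.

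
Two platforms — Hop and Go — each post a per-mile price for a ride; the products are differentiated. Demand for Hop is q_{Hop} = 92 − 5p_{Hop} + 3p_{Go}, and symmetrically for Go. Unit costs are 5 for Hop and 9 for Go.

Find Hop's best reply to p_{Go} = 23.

18.6

Hop's profit: π = (p_{Hop} − 5)(92 − 5p_{Hop} + 3p_{Go}).
∂π/∂p_{Hop} = 117 − 10p_{Hop} + 3p_{Go} = 0 ⇒ p_{Hop} = 11.7 + 0.3p_{Go}.
At p_{Go} = 23: p_{Hop} = 11.7 + 0.3·23 = 18.6.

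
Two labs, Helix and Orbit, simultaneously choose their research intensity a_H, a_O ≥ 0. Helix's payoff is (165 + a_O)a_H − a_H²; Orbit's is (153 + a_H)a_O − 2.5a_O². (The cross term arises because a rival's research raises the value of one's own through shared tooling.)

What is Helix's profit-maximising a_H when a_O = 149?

Expanding Helix's payoff: 165a_H + a_Oa_H − a_H².
∂π/∂a_H = 165 + a_O − 2a_H = 0, so a_H = 82.5 + 0.5a_O.
At a_O = 149: a_H = 82.5 + 0.5·149 = 157.

157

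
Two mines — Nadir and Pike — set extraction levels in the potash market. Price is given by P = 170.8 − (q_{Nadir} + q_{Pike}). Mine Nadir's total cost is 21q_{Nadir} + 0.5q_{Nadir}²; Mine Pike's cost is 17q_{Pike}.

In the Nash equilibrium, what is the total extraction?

Mine Nadir's profit: π = q_{Nadir}(170.8 − (q_{Nadir} + q_{Pike})) − 21q_{Nadir} − 0.5q_{Nadir}².
∂π/∂q_{Nadir} = 149.8 − 3q_{Nadir} − q_{Pike} = 0, so q_{Nadir} = 749/15 − (1/3)q_{Pike}.
For Pike: ∂π/∂q_{Pike} = 153.8 − 2q_{Pike} − q_{Nadir} = 0 ⇒ q_{Pike} = 76.9 − 0.5q_{Nadir}.
Plugging q_{Pike} into Nadir's best response: q_{Nadir} = 749/15 − (1/3)(76.9 − 0.5q_{Nadir}) ⇒ (5/6)q_{Nadir} = 24.3, so q_{Nadir} = 29.16.
Then q_{Pike} = 76.9 − 0.5·29.16 = 62.32.
Total extraction: 29.16 + 62.32 = 91.48.

91.48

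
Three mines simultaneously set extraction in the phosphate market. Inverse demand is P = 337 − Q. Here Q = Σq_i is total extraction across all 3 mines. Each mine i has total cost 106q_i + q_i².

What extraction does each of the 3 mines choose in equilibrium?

A representative mine's profit is π_i = q_i(337 − Q) − 106q_i − q_i², with Q = q_i + Σ_{j≠i} q_j.
First-order condition: 231 − 4q_i − Σ_{j≠i} q_j = 0.
In a symmetric equilibrium every mine chooses the same q, so Σ_{j≠i} q_j = 2q. The condition becomes 231 − 6q = 0, giving q = 231/6 = 38.5.

38.5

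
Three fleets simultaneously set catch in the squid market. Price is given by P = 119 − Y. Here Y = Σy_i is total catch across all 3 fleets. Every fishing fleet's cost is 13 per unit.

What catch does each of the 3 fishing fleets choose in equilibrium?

26.5

A representative fishing fleet's profit is π_i = y_i(119 − Y) − 13y_i, with Y = y_i + Σ_{j≠i} y_j.
First-order condition: 106 − 2y_i − Σ_{j≠i} y_j = 0.
Imposing symmetry (y_j = y for all j) turns Σ_{j≠i} y_j into 2y, so 106 = 4y and y = 26.5.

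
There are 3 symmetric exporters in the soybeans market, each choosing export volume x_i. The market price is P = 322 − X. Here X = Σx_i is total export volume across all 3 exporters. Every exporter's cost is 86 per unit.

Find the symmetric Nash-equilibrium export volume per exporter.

59

A representative exporter's profit is π_i = x_i(322 − X) − 86x_i, with X = x_i + Σ_{j≠i} x_j.
First-order condition: 236 − 2x_i − Σ_{j≠i} x_j = 0.
In a symmetric equilibrium every exporter chooses the same x, so Σ_{j≠i} x_j = 2x. The condition becomes 236 − 4x = 0, giving x = 236/4 = 59.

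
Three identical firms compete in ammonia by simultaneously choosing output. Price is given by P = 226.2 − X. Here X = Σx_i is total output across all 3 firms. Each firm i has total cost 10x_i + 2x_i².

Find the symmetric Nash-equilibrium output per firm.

27.025

A representative firm's profit is π_i = x_i(226.2 − X) − 10x_i − 2x_i², with X = x_i + Σ_{j≠i} x_j.
First-order condition: 216.2 − 6x_i − Σ_{j≠i} x_j = 0.
In a symmetric equilibrium every firm chooses the same x, so Σ_{j≠i} x_j = 2x. The condition becomes 216.2 − 8x = 0, giving x = 216.2/8 = 27.025.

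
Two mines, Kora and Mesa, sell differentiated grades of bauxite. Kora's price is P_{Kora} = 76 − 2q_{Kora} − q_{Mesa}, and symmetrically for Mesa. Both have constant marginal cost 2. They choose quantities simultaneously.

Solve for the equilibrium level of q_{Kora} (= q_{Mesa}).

Mine Kora's profit: π = q_{Kora}(76 − 2q_{Kora} − q_{Mesa}) − 2q_{Kora}.
∂π/∂q_{Kora} = 74 − 4q_{Kora} − q_{Mesa} = 0 ⇒ q_{Kora} = 18.5 − 0.25q_{Mesa}.
The game is symmetric, so in equilibrium q_{Mesa} = q_{Kora}: the reaction function gives 1.25q_{Kora} = 18.5, hence q_{Kora} = 14.8.

14.8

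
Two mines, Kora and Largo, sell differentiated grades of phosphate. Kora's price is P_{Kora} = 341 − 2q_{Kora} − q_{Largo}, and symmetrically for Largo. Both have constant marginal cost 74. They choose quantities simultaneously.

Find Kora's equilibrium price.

180.8

Mine Kora's profit: π = q_{Kora}(341 − 2q_{Kora} − q_{Largo}) − 74q_{Kora}.
∂π/∂q_{Kora} = 267 − 4q_{Kora} − q_{Largo} = 0 ⇒ q_{Kora} = 66.75 − 0.25q_{Largo}.
The game is symmetric, so in equilibrium q_{Largo} = q_{Kora}: the reaction function gives 1.25q_{Kora} = 66.75, hence q_{Kora} = 53.4.
P_{Kora} = 341 − 2·53.4 − 53.4 = 180.8.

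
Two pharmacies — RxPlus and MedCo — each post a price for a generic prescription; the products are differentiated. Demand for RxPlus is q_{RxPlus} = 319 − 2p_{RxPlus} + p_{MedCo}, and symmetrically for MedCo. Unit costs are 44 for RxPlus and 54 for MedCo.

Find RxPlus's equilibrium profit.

17298

RxPlus's profit: π = (p_{RxPlus} − 44)(319 − 2p_{RxPlus} + p_{MedCo}).
∂π/∂p_{RxPlus} = 407 − 4p_{RxPlus} + p_{MedCo} = 0 ⇒ p_{RxPlus} = 101.75 + 0.25p_{MedCo}.
Similarly p_{MedCo} = 106.75 + 0.25p_{RxPlus}.
Solving the two reaction functions simultaneously: (1 − (0.25)(0.25))p_{RxPlus} = 101.75 + 0.25·106.75, so 0.9375p_{RxPlus} = 128.4375 and p_{RxPlus} = 137.
Then p_{MedCo} = 106.75 + 0.25·137 = 141.
q_{RxPlus} = 319 − 2·137 + 141 = 186.
Profit = (137 − 44)·186 = 17298.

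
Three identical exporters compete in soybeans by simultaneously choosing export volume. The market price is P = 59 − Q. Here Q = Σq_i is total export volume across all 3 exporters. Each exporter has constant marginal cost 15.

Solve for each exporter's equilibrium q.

A representative exporter's profit is π_i = q_i(59 − Q) − 15q_i, with Q = q_i + Σ_{j≠i} q_j.
First-order condition: 44 − 2q_i − Σ_{j≠i} q_j = 0.
In a symmetric equilibrium every exporter chooses the same q, so Σ_{j≠i} q_j = 2q. The condition becomes 44 − 4q = 0, giving q = 44/4 = 11.

11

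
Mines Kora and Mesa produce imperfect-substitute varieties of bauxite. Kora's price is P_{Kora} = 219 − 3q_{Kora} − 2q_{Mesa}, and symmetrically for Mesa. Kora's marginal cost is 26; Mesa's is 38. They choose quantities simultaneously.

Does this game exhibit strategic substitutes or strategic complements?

Mine Kora's profit: π = q_{Kora}(219 − 3q_{Kora} − 2q_{Mesa}) − 26q_{Kora}.
∂π/∂q_{Kora} = 193 − 6q_{Kora} − 2q_{Mesa} = 0 ⇒ q_{Kora} = 193/6 − (1/3)q_{Mesa}.
The best-response slope dq_{Kora}/dq_{Mesa} = −1/3 < 0: the reaction function is downward-sloping, so the choices are strategic substitutes.

strategic substitutes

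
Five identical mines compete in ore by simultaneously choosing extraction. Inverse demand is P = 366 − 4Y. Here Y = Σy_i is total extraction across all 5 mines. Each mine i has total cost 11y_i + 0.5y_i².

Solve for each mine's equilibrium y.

14.2

A representative mine's profit is π_i = y_i(366 − 4Y) − 11y_i − 0.5y_i², with Y = y_i + Σ_{j≠i} y_j.
First-order condition: 355 − 9y_i − 4Σ_{j≠i} y_j = 0.
Imposing symmetry (y_j = y for all j) turns Σ_{j≠i} y_j into 4y, so 355 = 25y and y = 14.2.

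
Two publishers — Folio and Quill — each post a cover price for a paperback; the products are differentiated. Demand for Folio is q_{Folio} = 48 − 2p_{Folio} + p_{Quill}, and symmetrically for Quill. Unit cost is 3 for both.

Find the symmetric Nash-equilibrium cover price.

Folio's profit: π = (p_{Folio} − 3)(48 − 2p_{Folio} + p_{Quill}).
∂π/∂p_{Folio} = 54 − 4p_{Folio} + p_{Quill} = 0 ⇒ p_{Folio} = 13.5 + 0.25p_{Quill}.
Setting p_{Folio} = p_{Quill} in the reaction function: p_{Folio} = 13.5 + 0.25p_{Folio}, so p_{Folio} = 13.5 / 0.75 = 18.

18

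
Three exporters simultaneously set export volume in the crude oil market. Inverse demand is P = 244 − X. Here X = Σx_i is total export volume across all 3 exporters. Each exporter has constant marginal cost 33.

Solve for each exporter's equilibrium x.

52.75

A representative exporter's profit is π_i = x_i(244 − X) − 33x_i, with X = x_i + Σ_{j≠i} x_j.
First-order condition: 211 − 2x_i − Σ_{j≠i} x_j = 0.
Imposing symmetry (x_j = x for all j) turns Σ_{j≠i} x_j into 2x, so 211 = 4x and x = 52.75.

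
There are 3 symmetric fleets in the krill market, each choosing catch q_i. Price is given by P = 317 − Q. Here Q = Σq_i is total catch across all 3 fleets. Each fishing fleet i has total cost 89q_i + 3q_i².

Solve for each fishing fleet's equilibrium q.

22.8

A representative fishing fleet's profit is π_i = q_i(317 − Q) − 89q_i − 3q_i², with Q = q_i + Σ_{j≠i} q_j.
First-order condition: 228 − 8q_i − Σ_{j≠i} q_j = 0.
Imposing symmetry (q_j = q for all j) turns Σ_{j≠i} q_j into 2q, so 228 = 10q and q = 22.8.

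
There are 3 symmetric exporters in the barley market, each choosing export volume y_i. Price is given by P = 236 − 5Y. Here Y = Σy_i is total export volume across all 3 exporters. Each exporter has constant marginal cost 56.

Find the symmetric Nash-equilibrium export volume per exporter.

9

A representative exporter's profit is π_i = y_i(236 − 5Y) − 56y_i, with Y = y_i + Σ_{j≠i} y_j.
First-order condition: 180 − 10y_i − 5Σ_{j≠i} y_j = 0.
In a symmetric equilibrium every exporter chooses the same y, so Σ_{j≠i} y_j = 2y. The condition becomes 180 − 20y = 0, giving y = 180/20 = 9.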